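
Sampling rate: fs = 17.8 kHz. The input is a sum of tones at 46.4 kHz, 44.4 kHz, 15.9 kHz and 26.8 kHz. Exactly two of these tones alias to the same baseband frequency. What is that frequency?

fs/2 = 8.9 kHz.
46.4 kHz mod fs = 10.8 kHz.
10.8 kHz > fs/2 = 8.9 kHz, folds to fs − 10.8 kHz = 7 kHz.
44.4 kHz mod fs = 8.8 kHz.
8.8 kHz ≤ fs/2 = 8.9 kHz, appears at 8.8 kHz.
15.9 kHz > fs/2 = 8.9 kHz, folds to fs − 15.9 kHz = 1.9 kHz.
26.8 kHz mod fs = 9 kHz.
9 kHz > fs/2 = 8.9 kHz, folds to fs − 9 kHz = 8.8 kHz.
26.8 kHz and 44.4 kHz both map to 8.8 kHz.

8.8 kHz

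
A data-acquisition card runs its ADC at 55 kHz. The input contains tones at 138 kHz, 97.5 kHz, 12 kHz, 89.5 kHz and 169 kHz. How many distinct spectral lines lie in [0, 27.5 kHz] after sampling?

5

fs/2 = 27.5 kHz.
138 kHz mod fs = 28 kHz.
28 kHz > fs/2 = 27.5 kHz, folds to fs − 28 kHz = 27 kHz.
97.5 kHz mod fs = 42.5 kHz.
42.5 kHz > fs/2 = 27.5 kHz, folds to fs − 42.5 kHz = 12.5 kHz.
12 kHz ≤ fs/2 = 27.5 kHz, passes unchanged.
89.5 kHz mod fs = 34.5 kHz.
34.5 kHz > fs/2 = 27.5 kHz, folds to fs − 34.5 kHz = 20.5 kHz.
169 kHz mod fs = 4 kHz.
4 kHz ≤ fs/2 = 27.5 kHz, appears at 4 kHz.
Distinct values: {4 kHz, 12 kHz, 12.5 kHz, 20.5 kHz, 27 kHz} → 5.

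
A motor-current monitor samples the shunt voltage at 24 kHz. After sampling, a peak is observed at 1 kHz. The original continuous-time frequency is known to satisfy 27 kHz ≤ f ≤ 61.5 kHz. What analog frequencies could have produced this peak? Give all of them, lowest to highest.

Frequencies that alias to 1 kHz are k·fs ± 1 kHz for integer k ≥ 0.
k=0: 1 kHz.
k=1: 23 kHz, 25 kHz.
k=2: 47 kHz, 49 kHz.
k=3: 71 kHz, 73 kHz.
Within [27 kHz, 61.5 kHz]: 47 kHz, 49 kHz.

47 kHz, 49 kHz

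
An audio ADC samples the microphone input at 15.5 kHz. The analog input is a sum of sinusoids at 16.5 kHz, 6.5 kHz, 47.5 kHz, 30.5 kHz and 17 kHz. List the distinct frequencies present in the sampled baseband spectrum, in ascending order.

fs/2 = 7.75 kHz.
16.5 kHz mod fs = 1 kHz.
1 kHz ≤ fs/2 = 7.75 kHz, appears at 1 kHz.
6.5 kHz ≤ fs/2 = 7.75 kHz, passes unchanged.
47.5 kHz mod fs = 1 kHz.
1 kHz ≤ fs/2 = 7.75 kHz, appears at 1 kHz.
30.5 kHz mod fs = 15 kHz.
15 kHz > fs/2 = 7.75 kHz, folds to fs − 15 kHz = 0.5 kHz.
17 kHz mod fs = 1.5 kHz.
1.5 kHz ≤ fs/2 = 7.75 kHz, appears at 1.5 kHz.
Distinct values: {0.5 kHz, 1 kHz, 1.5 kHz, 6.5 kHz}.

0.5 kHz, 1 kHz, 1.5 kHz, 6.5 kHz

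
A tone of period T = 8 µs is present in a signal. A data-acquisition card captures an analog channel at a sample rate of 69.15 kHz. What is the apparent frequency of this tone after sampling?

T = 8 µs → f = 1/T = 125 kHz.
125 kHz mod fs = 55.85 kHz.
55.85 kHz > fs/2 = 34.575 kHz, folds to fs − 55.85 kHz = 13.3 kHz.

13.3 kHz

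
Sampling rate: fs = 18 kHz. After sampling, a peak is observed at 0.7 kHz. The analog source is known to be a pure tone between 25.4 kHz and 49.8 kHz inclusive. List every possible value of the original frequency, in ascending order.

Frequencies that alias to 0.7 kHz are k·fs ± 0.7 kHz for integer k ≥ 0.
k=0: 0.7 kHz.
k=1: 17.3 kHz, 18.7 kHz.
k=2: 35.3 kHz, 36.7 kHz.
k=3: 53.3 kHz, 54.7 kHz.
Within [25.4 kHz, 49.8 kHz]: 35.3 kHz, 36.7 kHz.

35.3 kHz, 36.7 kHz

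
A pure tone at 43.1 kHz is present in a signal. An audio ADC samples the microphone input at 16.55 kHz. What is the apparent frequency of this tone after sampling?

43.1 kHz mod fs = 10 kHz.
10 kHz > fs/2 = 8.275 kHz, folds to fs − 10 kHz = 6.55 kHz.

6.55 kHz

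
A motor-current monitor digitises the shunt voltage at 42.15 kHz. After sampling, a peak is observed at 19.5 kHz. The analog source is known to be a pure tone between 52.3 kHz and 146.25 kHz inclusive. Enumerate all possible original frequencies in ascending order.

61.65 kHz, 64.8 kHz, 103.8 kHz, 106.95 kHz, 145.95 kHz

Frequencies that alias to 19.5 kHz are k·fs ± 19.5 kHz for integer k ≥ 0.
k=0: 19.5 kHz.
k=1: 22.65 kHz, 61.65 kHz.
k=2: 64.8 kHz, 103.8 kHz.
k=3: 106.95 kHz, 145.95 kHz.
k=4: 149.1 kHz, 188.1 kHz.
Within [52.3 kHz, 146.25 kHz]: 61.65 kHz, 64.8 kHz, 103.8 kHz, 106.95 kHz, 145.95 kHz.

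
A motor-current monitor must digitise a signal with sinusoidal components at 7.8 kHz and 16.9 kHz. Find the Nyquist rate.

33.8 kHz

Highest-frequency component: 16.9 kHz.
Nyquist rate = 2 × 16.9 kHz = 33.8 kHz.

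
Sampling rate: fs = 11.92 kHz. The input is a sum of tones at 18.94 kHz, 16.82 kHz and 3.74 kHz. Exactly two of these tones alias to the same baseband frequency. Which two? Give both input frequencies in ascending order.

16.82 kHz, 18.94 kHz

fs/2 = 5.96 kHz.
18.94 kHz mod fs = 7.02 kHz.
7.02 kHz > fs/2 = 5.96 kHz, folds to fs − 7.02 kHz = 4.9 kHz.
16.82 kHz mod fs = 4.9 kHz.
4.9 kHz ≤ fs/2 = 5.96 kHz, appears at 4.9 kHz.
3.74 kHz ≤ fs/2 = 5.96 kHz, passes unchanged.
16.82 kHz and 18.94 kHz both map to 4.9 kHz.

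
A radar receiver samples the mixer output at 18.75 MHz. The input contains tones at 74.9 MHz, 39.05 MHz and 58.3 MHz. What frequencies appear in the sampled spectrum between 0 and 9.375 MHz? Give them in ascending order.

fs/2 = 9.375 MHz.
74.9 MHz mod fs = 18.65 MHz.
18.65 MHz > fs/2 = 9.375 MHz, folds to fs − 18.65 MHz = 0.1 MHz.
39.05 MHz mod fs = 1.55 MHz.
1.55 MHz ≤ fs/2 = 9.375 MHz, appears at 1.55 MHz.
58.3 MHz mod fs = 2.05 MHz.
2.05 MHz ≤ fs/2 = 9.375 MHz, appears at 2.05 MHz.
Distinct values: {0.1 MHz, 1.55 MHz, 2.05 MHz}.

0.1 MHz, 1.55 MHz, 2.05 MHz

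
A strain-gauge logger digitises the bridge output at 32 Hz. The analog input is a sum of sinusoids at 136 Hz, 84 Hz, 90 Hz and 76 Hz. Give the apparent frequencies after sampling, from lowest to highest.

6 Hz, 8 Hz, 12 Hz

fs/2 = 16 Hz.
136 Hz mod fs = 8 Hz.
8 Hz ≤ fs/2 = 16 Hz, appears at 8 Hz.
84 Hz mod fs = 20 Hz.
20 Hz > fs/2 = 16 Hz, folds to fs − 20 Hz = 12 Hz.
90 Hz mod fs = 26 Hz.
26 Hz > fs/2 = 16 Hz, folds to fs − 26 Hz = 6 Hz.
76 Hz mod fs = 12 Hz.
12 Hz ≤ fs/2 = 16 Hz, appears at 12 Hz.
Distinct values: {6 Hz, 8 Hz, 12 Hz}.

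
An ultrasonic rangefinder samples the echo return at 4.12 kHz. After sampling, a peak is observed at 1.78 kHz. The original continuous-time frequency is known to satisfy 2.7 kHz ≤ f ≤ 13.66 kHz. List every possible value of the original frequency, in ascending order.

5.9 kHz, 6.46 kHz, 10.02 kHz, 10.58 kHz

Frequencies that alias to 1.78 kHz are k·fs ± 1.78 kHz for integer k ≥ 0.
k=0: 1.78 kHz.
k=1: 2.34 kHz, 5.9 kHz.
k=2: 6.46 kHz, 10.02 kHz.
k=3: 10.58 kHz, 14.14 kHz.
k=4: 14.7 kHz, 18.26 kHz.
Within [2.7 kHz, 13.66 kHz]: 5.9 kHz, 6.46 kHz, 10.02 kHz, 10.58 kHz.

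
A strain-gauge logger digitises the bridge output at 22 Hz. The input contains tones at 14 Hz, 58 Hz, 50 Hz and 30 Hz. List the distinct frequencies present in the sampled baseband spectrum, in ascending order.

fs/2 = 11 Hz.
14 Hz > fs/2 = 11 Hz, folds to fs − 14 Hz = 8 Hz.
58 Hz mod fs = 14 Hz.
14 Hz > fs/2 = 11 Hz, folds to fs − 14 Hz = 8 Hz.
50 Hz mod fs = 6 Hz.
6 Hz ≤ fs/2 = 11 Hz, appears at 6 Hz.
30 Hz mod fs = 8 Hz.
8 Hz ≤ fs/2 = 11 Hz, appears at 8 Hz.
Distinct values: {6 Hz, 8 Hz}.

6 Hz, 8 Hz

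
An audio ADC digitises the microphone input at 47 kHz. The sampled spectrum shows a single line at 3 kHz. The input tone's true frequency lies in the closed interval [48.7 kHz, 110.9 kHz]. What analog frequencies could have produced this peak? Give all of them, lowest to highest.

50 kHz, 91 kHz, 97 kHz

Frequencies that alias to 3 kHz are k·fs ± 3 kHz for integer k ≥ 0.
k=0: 3 kHz.
k=1: 44 kHz, 50 kHz.
k=2: 91 kHz, 97 kHz.
k=3: 138 kHz, 144 kHz.
Within [48.7 kHz, 110.9 kHz]: 50 kHz, 91 kHz, 97 kHz.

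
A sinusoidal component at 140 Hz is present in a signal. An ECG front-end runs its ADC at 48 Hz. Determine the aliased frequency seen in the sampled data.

140 Hz mod fs = 44 Hz.
44 Hz > fs/2 = 24 Hz, folds to fs − 44 Hz = 4 Hz.

4 Hz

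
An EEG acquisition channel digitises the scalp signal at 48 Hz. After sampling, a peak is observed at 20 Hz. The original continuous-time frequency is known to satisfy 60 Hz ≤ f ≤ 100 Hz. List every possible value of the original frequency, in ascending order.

Frequencies that alias to 20 Hz are k·fs ± 20 Hz for integer k ≥ 0.
k=0: 20 Hz.
k=1: 28 Hz, 68 Hz.
k=2: 76 Hz, 116 Hz.
k=3: 124 Hz, 164 Hz.
Within [60 Hz, 100 Hz]: 68 Hz, 76 Hz.

68 Hz, 76 Hz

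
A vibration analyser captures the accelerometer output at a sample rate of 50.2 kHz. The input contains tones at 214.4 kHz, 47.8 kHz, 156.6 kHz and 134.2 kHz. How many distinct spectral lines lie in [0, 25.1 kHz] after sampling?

fs/2 = 25.1 kHz.
214.4 kHz mod fs = 13.6 kHz.
13.6 kHz ≤ fs/2 = 25.1 kHz, appears at 13.6 kHz.
47.8 kHz > fs/2 = 25.1 kHz, folds to fs − 47.8 kHz = 2.4 kHz.
156.6 kHz mod fs = 6 kHz.
6 kHz ≤ fs/2 = 25.1 kHz, appears at 6 kHz.
134.2 kHz mod fs = 33.8 kHz.
33.8 kHz > fs/2 = 25.1 kHz, folds to fs − 33.8 kHz = 16.4 kHz.
Distinct values: {2.4 kHz, 6 kHz, 13.6 kHz, 16.4 kHz} → 4.

4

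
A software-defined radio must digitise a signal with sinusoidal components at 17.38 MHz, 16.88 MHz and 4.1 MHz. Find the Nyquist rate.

34.76 MHz

Highest-frequency component: 17.38 MHz.
Nyquist rate = 2 × 17.38 MHz = 34.76 MHz.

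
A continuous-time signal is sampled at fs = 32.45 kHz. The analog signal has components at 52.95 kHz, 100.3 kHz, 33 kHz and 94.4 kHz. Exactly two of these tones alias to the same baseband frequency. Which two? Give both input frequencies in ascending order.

fs/2 = 16.225 kHz.
52.95 kHz mod fs = 20.5 kHz.
20.5 kHz > fs/2 = 16.225 kHz, folds to fs − 20.5 kHz = 11.95 kHz.
100.3 kHz mod fs = 2.95 kHz.
2.95 kHz ≤ fs/2 = 16.225 kHz, appears at 2.95 kHz.
33 kHz mod fs = 0.55 kHz.
0.55 kHz ≤ fs/2 = 16.225 kHz, appears at 0.55 kHz.
94.4 kHz mod fs = 29.5 kHz.
29.5 kHz > fs/2 = 16.225 kHz, folds to fs − 29.5 kHz = 2.95 kHz.
94.4 kHz and 100.3 kHz both map to 2.95 kHz.

94.4 kHz, 100.3 kHz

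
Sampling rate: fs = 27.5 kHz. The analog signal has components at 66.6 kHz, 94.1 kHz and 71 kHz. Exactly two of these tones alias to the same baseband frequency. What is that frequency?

fs/2 = 13.75 kHz.
66.6 kHz mod fs = 11.6 kHz.
11.6 kHz ≤ fs/2 = 13.75 kHz, appears at 11.6 kHz.
94.1 kHz mod fs = 11.6 kHz.
11.6 kHz ≤ fs/2 = 13.75 kHz, appears at 11.6 kHz.
71 kHz mod fs = 16 kHz.
16 kHz > fs/2 = 13.75 kHz, folds to fs − 16 kHz = 11.5 kHz.
66.6 kHz and 94.1 kHz both map to 11.6 kHz.

11.6 kHz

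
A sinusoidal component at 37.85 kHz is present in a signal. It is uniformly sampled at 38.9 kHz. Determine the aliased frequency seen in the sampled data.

1.05 kHz

37.85 kHz > fs/2 = 19.45 kHz, folds to fs − 37.85 kHz = 1.05 kHz.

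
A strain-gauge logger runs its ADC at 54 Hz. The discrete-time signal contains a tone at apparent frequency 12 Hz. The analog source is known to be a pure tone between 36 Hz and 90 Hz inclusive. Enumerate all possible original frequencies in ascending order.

Frequencies that alias to 12 Hz are k·fs ± 12 Hz for integer k ≥ 0.
k=0: 12 Hz.
k=1: 42 Hz, 66 Hz.
k=2: 96 Hz, 120 Hz.
Within [36 Hz, 90 Hz]: 42 Hz, 66 Hz.

42 Hz, 66 Hz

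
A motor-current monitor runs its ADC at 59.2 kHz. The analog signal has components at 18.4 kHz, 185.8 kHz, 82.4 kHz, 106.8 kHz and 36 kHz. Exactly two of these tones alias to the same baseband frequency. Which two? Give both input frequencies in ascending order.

fs/2 = 29.6 kHz.
18.4 kHz ≤ fs/2 = 29.6 kHz, passes unchanged.
185.8 kHz mod fs = 8.2 kHz.
8.2 kHz ≤ fs/2 = 29.6 kHz, appears at 8.2 kHz.
82.4 kHz mod fs = 23.2 kHz.
23.2 kHz ≤ fs/2 = 29.6 kHz, appears at 23.2 kHz.
106.8 kHz mod fs = 47.6 kHz.
47.6 kHz > fs/2 = 29.6 kHz, folds to fs − 47.6 kHz = 11.6 kHz.
36 kHz > fs/2 = 29.6 kHz, folds to fs − 36 kHz = 23.2 kHz.
36 kHz and 82.4 kHz both map to 23.2 kHz.

36 kHz, 82.4 kHz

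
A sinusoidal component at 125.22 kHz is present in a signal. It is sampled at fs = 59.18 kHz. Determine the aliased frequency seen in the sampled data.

6.86 kHz

125.22 kHz mod fs = 6.86 kHz.
6.86 kHz ≤ fs/2 = 29.59 kHz, appears at 6.86 kHz.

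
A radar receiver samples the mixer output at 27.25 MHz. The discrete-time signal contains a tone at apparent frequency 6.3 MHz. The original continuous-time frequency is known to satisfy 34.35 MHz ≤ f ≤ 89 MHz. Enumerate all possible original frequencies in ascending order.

Frequencies that alias to 6.3 MHz are k·fs ± 6.3 MHz for integer k ≥ 0.
k=0: 6.3 MHz.
k=1: 20.95 MHz, 33.55 MHz.
k=2: 48.2 MHz, 60.8 MHz.
k=3: 75.45 MHz, 88.05 MHz.
k=4: 102.7 MHz, 115.3 MHz.
Within [34.35 MHz, 89 MHz]: 48.2 MHz, 60.8 MHz, 75.45 MHz, 88.05 MHz.

48.2 MHz, 60.8 MHz, 75.45 MHz, 88.05 MHz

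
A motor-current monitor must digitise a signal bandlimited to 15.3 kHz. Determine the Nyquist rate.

Nyquist rate = 2 × 15.3 kHz = 30.6 kHz.

30.6 kHz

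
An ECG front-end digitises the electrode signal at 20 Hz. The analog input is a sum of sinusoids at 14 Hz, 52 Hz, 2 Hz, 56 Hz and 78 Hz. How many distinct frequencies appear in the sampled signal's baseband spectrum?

4

fs/2 = 10 Hz.
14 Hz > fs/2 = 10 Hz, folds to fs − 14 Hz = 6 Hz.
52 Hz mod fs = 12 Hz.
12 Hz > fs/2 = 10 Hz, folds to fs − 12 Hz = 8 Hz.
2 Hz ≤ fs/2 = 10 Hz, passes unchanged.
56 Hz mod fs = 16 Hz.
16 Hz > fs/2 = 10 Hz, folds to fs − 16 Hz = 4 Hz.
78 Hz mod fs = 18 Hz.
18 Hz > fs/2 = 10 Hz, folds to fs − 18 Hz = 2 Hz.
Distinct values: {2 Hz, 4 Hz, 6 Hz, 8 Hz} → 4.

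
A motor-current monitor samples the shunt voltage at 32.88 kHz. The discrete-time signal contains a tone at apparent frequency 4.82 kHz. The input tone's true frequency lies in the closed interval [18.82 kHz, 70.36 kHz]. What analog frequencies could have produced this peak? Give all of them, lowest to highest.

28.06 kHz, 37.7 kHz, 60.94 kHz

Frequencies that alias to 4.82 kHz are k·fs ± 4.82 kHz for integer k ≥ 0.
k=0: 4.82 kHz.
k=1: 28.06 kHz, 37.7 kHz.
k=2: 60.94 kHz, 70.58 kHz.
k=3: 93.82 kHz, 103.46 kHz.
Within [18.82 kHz, 70.36 kHz]: 28.06 kHz, 37.7 kHz, 60.94 kHz.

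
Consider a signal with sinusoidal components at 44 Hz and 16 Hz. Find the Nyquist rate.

88 Hz

Highest-frequency component: 44 Hz.
Nyquist rate = 2 × 44 Hz = 88 Hz.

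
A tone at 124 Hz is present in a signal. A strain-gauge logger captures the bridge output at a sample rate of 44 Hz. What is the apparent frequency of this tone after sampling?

124 Hz mod fs = 36 Hz.
36 Hz > fs/2 = 22 Hz, folds to fs − 36 Hz = 8 Hz.

8 Hz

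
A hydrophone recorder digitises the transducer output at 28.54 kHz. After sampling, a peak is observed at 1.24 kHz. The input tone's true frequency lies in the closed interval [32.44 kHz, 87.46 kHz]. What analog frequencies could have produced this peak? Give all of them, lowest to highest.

55.84 kHz, 58.32 kHz, 84.38 kHz, 86.86 kHz

Frequencies that alias to 1.24 kHz are k·fs ± 1.24 kHz for integer k ≥ 0.
k=0: 1.24 kHz.
k=1: 27.3 kHz, 29.78 kHz.
k=2: 55.84 kHz, 58.32 kHz.
k=3: 84.38 kHz, 86.86 kHz.
k=4: 112.92 kHz, 115.4 kHz.
Within [32.44 kHz, 87.46 kHz]: 55.84 kHz, 58.32 kHz, 84.38 kHz, 86.86 kHz.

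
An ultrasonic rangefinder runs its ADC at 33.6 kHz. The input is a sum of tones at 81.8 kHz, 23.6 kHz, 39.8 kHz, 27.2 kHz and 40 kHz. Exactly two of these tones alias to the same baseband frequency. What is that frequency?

fs/2 = 16.8 kHz.
81.8 kHz mod fs = 14.6 kHz.
14.6 kHz ≤ fs/2 = 16.8 kHz, appears at 14.6 kHz.
23.6 kHz > fs/2 = 16.8 kHz, folds to fs − 23.6 kHz = 10 kHz.
39.8 kHz mod fs = 6.2 kHz.
6.2 kHz ≤ fs/2 = 16.8 kHz, appears at 6.2 kHz.
27.2 kHz > fs/2 = 16.8 kHz, folds to fs − 27.2 kHz = 6.4 kHz.
40 kHz mod fs = 6.4 kHz.
6.4 kHz ≤ fs/2 = 16.8 kHz, appears at 6.4 kHz.
27.2 kHz and 40 kHz both map to 6.4 kHz.

6.4 kHz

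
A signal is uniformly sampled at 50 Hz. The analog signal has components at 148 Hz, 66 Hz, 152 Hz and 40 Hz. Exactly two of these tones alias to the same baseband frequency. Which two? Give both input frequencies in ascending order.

148 Hz, 152 Hz

fs/2 = 25 Hz.
148 Hz mod fs = 48 Hz.
48 Hz > fs/2 = 25 Hz, folds to fs − 48 Hz = 2 Hz.
66 Hz mod fs = 16 Hz.
16 Hz ≤ fs/2 = 25 Hz, appears at 16 Hz.
152 Hz mod fs = 2 Hz.
2 Hz ≤ fs/2 = 25 Hz, appears at 2 Hz.
40 Hz > fs/2 = 25 Hz, folds to fs − 40 Hz = 10 Hz.
148 Hz and 152 Hz both map to 2 Hz.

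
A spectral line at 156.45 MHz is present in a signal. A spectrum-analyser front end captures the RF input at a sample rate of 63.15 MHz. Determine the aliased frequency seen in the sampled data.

30.15 MHz

156.45 MHz mod fs = 30.15 MHz.
30.15 MHz ≤ fs/2 = 31.575 MHz, appears at 30.15 MHz.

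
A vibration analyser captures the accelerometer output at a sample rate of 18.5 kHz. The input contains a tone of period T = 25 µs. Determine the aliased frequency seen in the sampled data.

T = 25 µs → f = 1/T = 40 kHz.
40 kHz mod fs = 3 kHz.
3 kHz ≤ fs/2 = 9.25 kHz, appears at 3 kHz.

3 kHz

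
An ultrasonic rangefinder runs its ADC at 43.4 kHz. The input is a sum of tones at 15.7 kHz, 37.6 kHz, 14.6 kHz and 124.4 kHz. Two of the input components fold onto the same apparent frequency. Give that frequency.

5.8 kHz

fs/2 = 21.7 kHz.
15.7 kHz ≤ fs/2 = 21.7 kHz, passes unchanged.
37.6 kHz > fs/2 = 21.7 kHz, folds to fs − 37.6 kHz = 5.8 kHz.
14.6 kHz ≤ fs/2 = 21.7 kHz, passes unchanged.
124.4 kHz mod fs = 37.6 kHz.
37.6 kHz > fs/2 = 21.7 kHz, folds to fs − 37.6 kHz = 5.8 kHz.
37.6 kHz and 124.4 kHz both map to 5.8 kHz.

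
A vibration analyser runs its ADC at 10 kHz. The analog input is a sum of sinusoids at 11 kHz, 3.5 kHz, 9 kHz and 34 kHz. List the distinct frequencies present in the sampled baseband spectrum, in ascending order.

1 kHz, 3.5 kHz, 4 kHz

fs/2 = 5 kHz.
11 kHz mod fs = 1 kHz.
1 kHz ≤ fs/2 = 5 kHz, appears at 1 kHz.
3.5 kHz ≤ fs/2 = 5 kHz, passes unchanged.
9 kHz > fs/2 = 5 kHz, folds to fs − 9 kHz = 1 kHz.
34 kHz mod fs = 4 kHz.
4 kHz ≤ fs/2 = 5 kHz, appears at 4 kHz.
Distinct values: {1 kHz, 3.5 kHz, 4 kHz}.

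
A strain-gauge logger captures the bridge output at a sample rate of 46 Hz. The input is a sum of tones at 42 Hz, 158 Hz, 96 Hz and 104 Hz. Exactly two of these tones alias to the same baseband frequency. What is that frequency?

4 Hz

fs/2 = 23 Hz.
42 Hz > fs/2 = 23 Hz, folds to fs − 42 Hz = 4 Hz.
158 Hz mod fs = 20 Hz.
20 Hz ≤ fs/2 = 23 Hz, appears at 20 Hz.
96 Hz mod fs = 4 Hz.
4 Hz ≤ fs/2 = 23 Hz, appears at 4 Hz.
104 Hz mod fs = 12 Hz.
12 Hz ≤ fs/2 = 23 Hz, appears at 12 Hz.
42 Hz and 96 Hz both map to 4 Hz.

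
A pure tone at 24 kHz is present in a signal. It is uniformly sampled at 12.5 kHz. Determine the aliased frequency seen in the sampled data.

1 kHz

24 kHz mod fs = 11.5 kHz.
11.5 kHz > fs/2 = 6.25 kHz, folds to fs − 11.5 kHz = 1 kHz.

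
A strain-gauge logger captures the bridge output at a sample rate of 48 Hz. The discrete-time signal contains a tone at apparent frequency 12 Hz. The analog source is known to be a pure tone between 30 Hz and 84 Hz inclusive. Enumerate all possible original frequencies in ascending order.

Frequencies that alias to 12 Hz are k·fs ± 12 Hz for integer k ≥ 0.
k=0: 12 Hz.
k=1: 36 Hz, 60 Hz.
k=2: 84 Hz, 108 Hz.
k=3: 132 Hz, 156 Hz.
Within [30 Hz, 84 Hz]: 36 Hz, 60 Hz, 84 Hz.

36 Hz, 60 Hz, 84 Hz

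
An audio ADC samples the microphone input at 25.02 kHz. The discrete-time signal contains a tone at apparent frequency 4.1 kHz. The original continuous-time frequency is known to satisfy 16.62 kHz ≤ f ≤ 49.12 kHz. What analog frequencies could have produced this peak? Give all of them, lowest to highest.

Frequencies that alias to 4.1 kHz are k·fs ± 4.1 kHz for integer k ≥ 0.
k=0: 4.1 kHz.
k=1: 20.92 kHz, 29.12 kHz.
k=2: 45.94 kHz, 54.14 kHz.
k=3: 70.96 kHz, 79.16 kHz.
Within [16.62 kHz, 49.12 kHz]: 20.92 kHz, 29.12 kHz, 45.94 kHz.

20.92 kHz, 29.12 kHz, 45.94 kHz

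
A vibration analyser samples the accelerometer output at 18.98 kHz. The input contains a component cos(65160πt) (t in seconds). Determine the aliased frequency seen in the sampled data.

5.38 kHz

ω = 65160π rad/s → f = ω/(2π) = 32580 Hz = 32.58 kHz.
32.58 kHz mod fs = 13.6 kHz.
13.6 kHz > fs/2 = 9.49 kHz, folds to fs − 13.6 kHz = 5.38 kHz.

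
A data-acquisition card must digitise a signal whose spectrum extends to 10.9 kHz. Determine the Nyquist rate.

21.8 kHz

Nyquist rate = 2 × 10.9 kHz = 21.8 kHz.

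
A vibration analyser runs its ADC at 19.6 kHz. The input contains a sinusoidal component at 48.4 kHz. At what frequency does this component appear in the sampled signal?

9.2 kHz

48.4 kHz mod fs = 9.2 kHz.
9.2 kHz ≤ fs/2 = 9.8 kHz, appears at 9.2 kHz.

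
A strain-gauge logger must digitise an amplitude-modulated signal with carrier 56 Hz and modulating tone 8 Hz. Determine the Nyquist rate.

AM sidebands sit at fc ± fm = 48 Hz and 64 Hz.
Highest-frequency component: 64 Hz.
Nyquist rate = 2 × 64 Hz = 128 Hz.

128 Hz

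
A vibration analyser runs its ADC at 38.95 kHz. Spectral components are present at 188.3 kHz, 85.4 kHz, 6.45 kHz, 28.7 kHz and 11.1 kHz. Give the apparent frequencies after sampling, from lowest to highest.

fs/2 = 19.475 kHz.
188.3 kHz mod fs = 32.5 kHz.
32.5 kHz > fs/2 = 19.475 kHz, folds to fs − 32.5 kHz = 6.45 kHz.
85.4 kHz mod fs = 7.5 kHz.
7.5 kHz ≤ fs/2 = 19.475 kHz, appears at 7.5 kHz.
6.45 kHz ≤ fs/2 = 19.475 kHz, passes unchanged.
28.7 kHz > fs/2 = 19.475 kHz, folds to fs − 28.7 kHz = 10.25 kHz.
11.1 kHz ≤ fs/2 = 19.475 kHz, passes unchanged.
Distinct values: {6.45 kHz, 7.5 kHz, 10.25 kHz, 11.1 kHz}.

6.45 kHz, 7.5 kHz, 10.25 kHz, 11.1 kHz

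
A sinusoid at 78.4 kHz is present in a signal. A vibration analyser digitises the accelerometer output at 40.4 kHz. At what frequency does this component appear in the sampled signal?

2.4 kHz

78.4 kHz mod fs = 38 kHz.
38 kHz > fs/2 = 20.2 kHz, folds to fs − 38 kHz = 2.4 kHz.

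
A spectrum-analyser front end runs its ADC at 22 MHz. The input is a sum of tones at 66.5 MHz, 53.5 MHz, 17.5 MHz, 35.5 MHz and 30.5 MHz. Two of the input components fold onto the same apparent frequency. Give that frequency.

fs/2 = 11 MHz.
66.5 MHz mod fs = 0.5 MHz.
0.5 MHz ≤ fs/2 = 11 MHz, appears at 0.5 MHz.
53.5 MHz mod fs = 9.5 MHz.
9.5 MHz ≤ fs/2 = 11 MHz, appears at 9.5 MHz.
17.5 MHz > fs/2 = 11 MHz, folds to fs − 17.5 MHz = 4.5 MHz.
35.5 MHz mod fs = 13.5 MHz.
13.5 MHz > fs/2 = 11 MHz, folds to fs − 13.5 MHz = 8.5 MHz.
30.5 MHz mod fs = 8.5 MHz.
8.5 MHz ≤ fs/2 = 11 MHz, appears at 8.5 MHz.
30.5 MHz and 35.5 MHz both map to 8.5 MHz.

8.5 MHz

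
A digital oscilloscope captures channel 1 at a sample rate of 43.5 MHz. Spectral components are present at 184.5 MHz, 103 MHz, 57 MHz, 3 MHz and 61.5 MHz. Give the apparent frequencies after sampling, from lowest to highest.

fs/2 = 21.75 MHz.
184.5 MHz mod fs = 10.5 MHz.
10.5 MHz ≤ fs/2 = 21.75 MHz, appears at 10.5 MHz.
103 MHz mod fs = 16 MHz.
16 MHz ≤ fs/2 = 21.75 MHz, appears at 16 MHz.
57 MHz mod fs = 13.5 MHz.
13.5 MHz ≤ fs/2 = 21.75 MHz, appears at 13.5 MHz.
3 MHz ≤ fs/2 = 21.75 MHz, passes unchanged.
61.5 MHz mod fs = 18 MHz.
18 MHz ≤ fs/2 = 21.75 MHz, appears at 18 MHz.
Distinct values: {3 MHz, 10.5 MHz, 13.5 MHz, 16 MHz, 18 MHz}.

3 MHz, 10.5 MHz, 13.5 MHz, 16 MHz, 18 MHz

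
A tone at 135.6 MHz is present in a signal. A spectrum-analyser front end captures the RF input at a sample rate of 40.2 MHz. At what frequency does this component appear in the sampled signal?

135.6 MHz mod fs = 15 MHz.
15 MHz ≤ fs/2 = 20.1 MHz, appears at 15 MHz.

15 MHz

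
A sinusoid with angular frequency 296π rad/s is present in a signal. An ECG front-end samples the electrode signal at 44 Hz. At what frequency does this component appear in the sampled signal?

16 Hz

ω = 296π rad/s → f = ω/(2π) = 148 Hz.
148 Hz mod fs = 16 Hz.
16 Hz ≤ fs/2 = 22 Hz, appears at 16 Hz.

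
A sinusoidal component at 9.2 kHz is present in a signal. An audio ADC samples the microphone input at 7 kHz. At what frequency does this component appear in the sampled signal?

9.2 kHz mod fs = 2.2 kHz.
2.2 kHz ≤ fs/2 = 3.5 kHz, appears at 2.2 kHz.

2.2 kHz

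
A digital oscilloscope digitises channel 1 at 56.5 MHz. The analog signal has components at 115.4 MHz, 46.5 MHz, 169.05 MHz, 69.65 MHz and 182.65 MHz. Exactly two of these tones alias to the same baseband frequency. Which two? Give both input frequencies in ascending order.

69.65 MHz, 182.65 MHz

fs/2 = 28.25 MHz.
115.4 MHz mod fs = 2.4 MHz.
2.4 MHz ≤ fs/2 = 28.25 MHz, appears at 2.4 MHz.
46.5 MHz > fs/2 = 28.25 MHz, folds to fs − 46.5 MHz = 10 MHz.
169.05 MHz mod fs = 56.05 MHz.
56.05 MHz > fs/2 = 28.25 MHz, folds to fs − 56.05 MHz = 0.45 MHz.
69.65 MHz mod fs = 13.15 MHz.
13.15 MHz ≤ fs/2 = 28.25 MHz, appears at 13.15 MHz.
182.65 MHz mod fs = 13.15 MHz.
13.15 MHz ≤ fs/2 = 28.25 MHz, appears at 13.15 MHz.
69.65 MHz and 182.65 MHz both map to 13.15 MHz.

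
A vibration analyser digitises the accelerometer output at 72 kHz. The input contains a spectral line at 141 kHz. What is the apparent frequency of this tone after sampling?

141 kHz mod fs = 69 kHz.
69 kHz > fs/2 = 36 kHz, folds to fs − 69 kHz = 3 kHz.

3 kHz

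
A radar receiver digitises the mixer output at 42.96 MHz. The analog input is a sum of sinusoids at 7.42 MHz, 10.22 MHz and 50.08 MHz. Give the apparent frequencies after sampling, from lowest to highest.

fs/2 = 21.48 MHz.
7.42 MHz ≤ fs/2 = 21.48 MHz, passes unchanged.
10.22 MHz ≤ fs/2 = 21.48 MHz, passes unchanged.
50.08 MHz mod fs = 7.12 MHz.
7.12 MHz ≤ fs/2 = 21.48 MHz, appears at 7.12 MHz.
Distinct values: {7.12 MHz, 7.42 MHz, 10.22 MHz}.

7.12 MHz, 7.42 MHz, 10.22 MHz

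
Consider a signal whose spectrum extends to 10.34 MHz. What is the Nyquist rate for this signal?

20.68 MHz

Nyquist rate = 2 × 10.34 MHz = 20.68 MHz.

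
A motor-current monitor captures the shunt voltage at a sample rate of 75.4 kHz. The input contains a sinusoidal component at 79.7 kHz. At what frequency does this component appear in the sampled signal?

79.7 kHz mod fs = 4.3 kHz.
4.3 kHz ≤ fs/2 = 37.7 kHz, appears at 4.3 kHz.

4.3 kHz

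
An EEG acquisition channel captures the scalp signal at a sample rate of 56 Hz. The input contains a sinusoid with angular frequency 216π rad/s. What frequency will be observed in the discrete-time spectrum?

4 Hz

ω = 216π rad/s → f = ω/(2π) = 108 Hz.
108 Hz mod fs = 52 Hz.
52 Hz > fs/2 = 28 Hz, folds to fs − 52 Hz = 4 Hz.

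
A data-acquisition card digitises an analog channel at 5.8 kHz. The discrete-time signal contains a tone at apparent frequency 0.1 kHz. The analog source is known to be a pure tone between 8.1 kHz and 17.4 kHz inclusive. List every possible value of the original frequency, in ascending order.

Frequencies that alias to 0.1 kHz are k·fs ± 0.1 kHz for integer k ≥ 0.
k=0: 0.1 kHz.
k=1: 5.7 kHz, 5.9 kHz.
k=2: 11.5 kHz, 11.7 kHz.
k=3: 17.3 kHz, 17.5 kHz.
k=4: 23.1 kHz, 23.3 kHz.
Within [8.1 kHz, 17.4 kHz]: 11.5 kHz, 11.7 kHz, 17.3 kHz.

11.5 kHz, 11.7 kHz, 17.3 kHz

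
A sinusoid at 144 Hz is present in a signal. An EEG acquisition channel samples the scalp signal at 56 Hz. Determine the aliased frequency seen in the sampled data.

24 Hz

144 Hz mod fs = 32 Hz.
32 Hz > fs/2 = 28 Hz, folds to fs − 32 Hz = 24 Hz.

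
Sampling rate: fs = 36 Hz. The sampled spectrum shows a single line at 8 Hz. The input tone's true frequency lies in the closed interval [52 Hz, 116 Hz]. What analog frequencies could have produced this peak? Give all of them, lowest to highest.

64 Hz, 80 Hz, 100 Hz, 116 Hz

Frequencies that alias to 8 Hz are k·fs ± 8 Hz for integer k ≥ 0.
k=0: 8 Hz.
k=1: 28 Hz, 44 Hz.
k=2: 64 Hz, 80 Hz.
k=3: 100 Hz, 116 Hz.
k=4: 136 Hz, 152 Hz.
Within [52 Hz, 116 Hz]: 64 Hz, 80 Hz, 100 Hz, 116 Hz.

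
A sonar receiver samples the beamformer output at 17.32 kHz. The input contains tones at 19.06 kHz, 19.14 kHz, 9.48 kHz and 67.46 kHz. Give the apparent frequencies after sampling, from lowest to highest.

fs/2 = 8.66 kHz.
19.06 kHz mod fs = 1.74 kHz.
1.74 kHz ≤ fs/2 = 8.66 kHz, appears at 1.74 kHz.
19.14 kHz mod fs = 1.82 kHz.
1.82 kHz ≤ fs/2 = 8.66 kHz, appears at 1.82 kHz.
9.48 kHz > fs/2 = 8.66 kHz, folds to fs − 9.48 kHz = 7.84 kHz.
67.46 kHz mod fs = 15.5 kHz.
15.5 kHz > fs/2 = 8.66 kHz, folds to fs − 15.5 kHz = 1.82 kHz.
Distinct values: {1.74 kHz, 1.82 kHz, 7.84 kHz}.

1.74 kHz, 1.82 kHz, 7.84 kHz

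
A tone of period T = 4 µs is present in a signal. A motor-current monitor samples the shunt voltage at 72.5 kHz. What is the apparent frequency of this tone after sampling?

T = 4 µs → f = 1/T = 250 kHz.
250 kHz mod fs = 32.5 kHz.
32.5 kHz ≤ fs/2 = 36.25 kHz, appears at 32.5 kHz.

32.5 kHz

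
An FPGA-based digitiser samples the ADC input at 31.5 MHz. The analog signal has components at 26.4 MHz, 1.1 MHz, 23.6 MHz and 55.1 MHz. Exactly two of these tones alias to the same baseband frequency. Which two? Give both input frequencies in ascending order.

23.6 MHz, 55.1 MHz

fs/2 = 15.75 MHz.
26.4 MHz > fs/2 = 15.75 MHz, folds to fs − 26.4 MHz = 5.1 MHz.
1.1 MHz ≤ fs/2 = 15.75 MHz, passes unchanged.
23.6 MHz > fs/2 = 15.75 MHz, folds to fs − 23.6 MHz = 7.9 MHz.
55.1 MHz mod fs = 23.6 MHz.
23.6 MHz > fs/2 = 15.75 MHz, folds to fs − 23.6 MHz = 7.9 MHz.
23.6 MHz and 55.1 MHz both map to 7.9 MHz.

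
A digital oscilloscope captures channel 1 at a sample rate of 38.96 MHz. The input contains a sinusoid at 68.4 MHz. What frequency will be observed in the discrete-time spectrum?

68.4 MHz mod fs = 29.44 MHz.
29.44 MHz > fs/2 = 19.48 MHz, folds to fs − 29.44 MHz = 9.52 MHz.

9.52 MHz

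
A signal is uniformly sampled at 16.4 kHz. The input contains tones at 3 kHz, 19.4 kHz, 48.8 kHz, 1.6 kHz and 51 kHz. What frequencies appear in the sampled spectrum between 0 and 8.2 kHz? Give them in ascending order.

fs/2 = 8.2 kHz.
3 kHz ≤ fs/2 = 8.2 kHz, passes unchanged.
19.4 kHz mod fs = 3 kHz.
3 kHz ≤ fs/2 = 8.2 kHz, appears at 3 kHz.
48.8 kHz mod fs = 16 kHz.
16 kHz > fs/2 = 8.2 kHz, folds to fs − 16 kHz = 0.4 kHz.
1.6 kHz ≤ fs/2 = 8.2 kHz, passes unchanged.
51 kHz mod fs = 1.8 kHz.
1.8 kHz ≤ fs/2 = 8.2 kHz, appears at 1.8 kHz.
Distinct values: {0.4 kHz, 1.6 kHz, 1.8 kHz, 3 kHz}.

0.4 kHz, 1.6 kHz, 1.8 kHz, 3 kHz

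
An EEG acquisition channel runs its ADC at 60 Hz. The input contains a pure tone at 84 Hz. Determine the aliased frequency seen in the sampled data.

84 Hz mod fs = 24 Hz.
24 Hz ≤ fs/2 = 30 Hz, appears at 24 Hz.

24 Hz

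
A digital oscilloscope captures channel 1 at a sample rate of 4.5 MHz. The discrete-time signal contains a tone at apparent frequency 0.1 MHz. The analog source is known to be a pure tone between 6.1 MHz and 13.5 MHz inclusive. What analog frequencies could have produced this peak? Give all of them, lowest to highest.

8.9 MHz, 9.1 MHz, 13.4 MHz

Frequencies that alias to 0.1 MHz are k·fs ± 0.1 MHz for integer k ≥ 0.
k=0: 0.1 MHz.
k=1: 4.4 MHz, 4.6 MHz.
k=2: 8.9 MHz, 9.1 MHz.
k=3: 13.4 MHz, 13.6 MHz.
k=4: 17.9 MHz, 18.1 MHz.
Within [6.1 MHz, 13.5 MHz]: 8.9 MHz, 9.1 MHz, 13.4 MHz.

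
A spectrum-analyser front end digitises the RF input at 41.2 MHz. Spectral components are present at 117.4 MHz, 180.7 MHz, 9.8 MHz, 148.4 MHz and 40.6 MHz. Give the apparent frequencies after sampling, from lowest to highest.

0.6 MHz, 6.2 MHz, 9.8 MHz, 15.9 MHz, 16.4 MHz

fs/2 = 20.6 MHz.
117.4 MHz mod fs = 35 MHz.
35 MHz > fs/2 = 20.6 MHz, folds to fs − 35 MHz = 6.2 MHz.
180.7 MHz mod fs = 15.9 MHz.
15.9 MHz ≤ fs/2 = 20.6 MHz, appears at 15.9 MHz.
9.8 MHz ≤ fs/2 = 20.6 MHz, passes unchanged.
148.4 MHz mod fs = 24.8 MHz.
24.8 MHz > fs/2 = 20.6 MHz, folds to fs − 24.8 MHz = 16.4 MHz.
40.6 MHz > fs/2 = 20.6 MHz, folds to fs − 40.6 MHz = 0.6 MHz.
Distinct values: {0.6 MHz, 6.2 MHz, 9.8 MHz, 15.9 MHz, 16.4 MHz}.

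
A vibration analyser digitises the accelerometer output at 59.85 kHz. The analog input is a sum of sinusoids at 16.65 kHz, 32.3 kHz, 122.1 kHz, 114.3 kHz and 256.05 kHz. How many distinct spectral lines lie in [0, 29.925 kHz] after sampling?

4

fs/2 = 29.925 kHz.
16.65 kHz ≤ fs/2 = 29.925 kHz, passes unchanged.
32.3 kHz > fs/2 = 29.925 kHz, folds to fs − 32.3 kHz = 27.55 kHz.
122.1 kHz mod fs = 2.4 kHz.
2.4 kHz ≤ fs/2 = 29.925 kHz, appears at 2.4 kHz.
114.3 kHz mod fs = 54.45 kHz.
54.45 kHz > fs/2 = 29.925 kHz, folds to fs − 54.45 kHz = 5.4 kHz.
256.05 kHz mod fs = 16.65 kHz.
16.65 kHz ≤ fs/2 = 29.925 kHz, appears at 16.65 kHz.
Distinct values: {2.4 kHz, 5.4 kHz, 16.65 kHz, 27.55 kHz} → 4.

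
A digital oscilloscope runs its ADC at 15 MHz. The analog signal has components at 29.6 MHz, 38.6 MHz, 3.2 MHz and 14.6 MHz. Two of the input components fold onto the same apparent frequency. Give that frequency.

fs/2 = 7.5 MHz.
29.6 MHz mod fs = 14.6 MHz.
14.6 MHz > fs/2 = 7.5 MHz, folds to fs − 14.6 MHz = 0.4 MHz.
38.6 MHz mod fs = 8.6 MHz.
8.6 MHz > fs/2 = 7.5 MHz, folds to fs − 8.6 MHz = 6.4 MHz.
3.2 MHz ≤ fs/2 = 7.5 MHz, passes unchanged.
14.6 MHz > fs/2 = 7.5 MHz, folds to fs − 14.6 MHz = 0.4 MHz.
14.6 MHz and 29.6 MHz both map to 0.4 MHz.

0.4 MHz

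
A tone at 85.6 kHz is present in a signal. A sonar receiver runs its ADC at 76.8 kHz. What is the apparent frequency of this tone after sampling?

85.6 kHz mod fs = 8.8 kHz.
8.8 kHz ≤ fs/2 = 38.4 kHz, appears at 8.8 kHz.

8.8 kHz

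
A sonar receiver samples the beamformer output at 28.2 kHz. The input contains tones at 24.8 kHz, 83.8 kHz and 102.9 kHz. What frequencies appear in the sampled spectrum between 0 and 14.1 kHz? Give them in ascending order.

fs/2 = 14.1 kHz.
24.8 kHz > fs/2 = 14.1 kHz, folds to fs − 24.8 kHz = 3.4 kHz.
83.8 kHz mod fs = 27.4 kHz.
27.4 kHz > fs/2 = 14.1 kHz, folds to fs − 27.4 kHz = 0.8 kHz.
102.9 kHz mod fs = 18.3 kHz.
18.3 kHz > fs/2 = 14.1 kHz, folds to fs − 18.3 kHz = 9.9 kHz.
Distinct values: {0.8 kHz, 3.4 kHz, 9.9 kHz}.

0.8 kHz, 3.4 kHz, 9.9 kHz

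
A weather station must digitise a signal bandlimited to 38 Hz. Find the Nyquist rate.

76 Hz

Nyquist rate = 2 × 38 Hz = 76 Hz.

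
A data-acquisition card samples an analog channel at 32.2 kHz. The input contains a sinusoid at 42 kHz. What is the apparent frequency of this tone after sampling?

42 kHz mod fs = 9.8 kHz.
9.8 kHz ≤ fs/2 = 16.1 kHz, appears at 9.8 kHz.

9.8 kHz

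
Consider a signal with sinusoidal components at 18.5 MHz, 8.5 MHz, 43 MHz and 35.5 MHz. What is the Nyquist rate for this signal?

86 MHz

Highest-frequency component: 43 MHz.
Nyquist rate = 2 × 43 MHz = 86 MHz.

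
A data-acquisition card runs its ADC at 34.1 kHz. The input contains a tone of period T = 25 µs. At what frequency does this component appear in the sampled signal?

T = 25 µs → f = 1/T = 40 kHz.
40 kHz mod fs = 5.9 kHz.
5.9 kHz ≤ fs/2 = 17.05 kHz, appears at 5.9 kHz.

5.9 kHz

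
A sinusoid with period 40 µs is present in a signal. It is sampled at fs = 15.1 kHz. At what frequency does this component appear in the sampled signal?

5.2 kHz

T = 40 µs → f = 1/T = 25 kHz.
25 kHz mod fs = 9.9 kHz.
9.9 kHz > fs/2 = 7.55 kHz, folds to fs − 9.9 kHz = 5.2 kHz.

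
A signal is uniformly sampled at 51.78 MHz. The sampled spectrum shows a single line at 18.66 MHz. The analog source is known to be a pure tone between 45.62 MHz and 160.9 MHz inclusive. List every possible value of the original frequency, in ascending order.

Frequencies that alias to 18.66 MHz are k·fs ± 18.66 MHz for integer k ≥ 0.
k=0: 18.66 MHz.
k=1: 33.12 MHz, 70.44 MHz.
k=2: 84.9 MHz, 122.22 MHz.
k=3: 136.68 MHz, 174 MHz.
k=4: 188.46 MHz, 225.78 MHz.
Within [45.62 MHz, 160.9 MHz]: 70.44 MHz, 84.9 MHz, 122.22 MHz, 136.68 MHz.

70.44 MHz, 84.9 MHz, 122.22 MHz, 136.68 MHz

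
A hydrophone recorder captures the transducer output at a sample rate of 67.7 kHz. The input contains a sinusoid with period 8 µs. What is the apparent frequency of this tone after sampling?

T = 8 µs → f = 1/T = 125 kHz.
125 kHz mod fs = 57.3 kHz.
57.3 kHz > fs/2 = 33.85 kHz, folds to fs − 57.3 kHz = 10.4 kHz.

10.4 kHz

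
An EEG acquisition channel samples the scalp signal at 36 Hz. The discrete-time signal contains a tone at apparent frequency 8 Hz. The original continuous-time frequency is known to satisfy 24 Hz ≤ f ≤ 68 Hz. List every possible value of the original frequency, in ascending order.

Frequencies that alias to 8 Hz are k·fs ± 8 Hz for integer k ≥ 0.
k=0: 8 Hz.
k=1: 28 Hz, 44 Hz.
k=2: 64 Hz, 80 Hz.
k=3: 100 Hz, 116 Hz.
Within [24 Hz, 68 Hz]: 28 Hz, 44 Hz, 64 Hz.

28 Hz, 44 Hz, 64 Hz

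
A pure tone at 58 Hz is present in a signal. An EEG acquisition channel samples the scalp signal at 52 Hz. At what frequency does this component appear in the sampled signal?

6 Hz

58 Hz mod fs = 6 Hz.
6 Hz ≤ fs/2 = 26 Hz, appears at 6 Hz.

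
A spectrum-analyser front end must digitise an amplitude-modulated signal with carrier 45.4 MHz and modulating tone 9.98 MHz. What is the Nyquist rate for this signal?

110.76 MHz

AM sidebands sit at fc ± fm = 35.42 MHz and 55.38 MHz.
Highest-frequency component: 55.38 MHz.
Nyquist rate = 2 × 55.38 MHz = 110.76 MHz.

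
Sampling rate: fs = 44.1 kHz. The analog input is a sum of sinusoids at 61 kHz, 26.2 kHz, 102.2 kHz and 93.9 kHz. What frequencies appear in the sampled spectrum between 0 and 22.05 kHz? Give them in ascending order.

5.7 kHz, 14 kHz, 16.9 kHz, 17.9 kHz

fs/2 = 22.05 kHz.
61 kHz mod fs = 16.9 kHz.
16.9 kHz ≤ fs/2 = 22.05 kHz, appears at 16.9 kHz.
26.2 kHz > fs/2 = 22.05 kHz, folds to fs − 26.2 kHz = 17.9 kHz.
102.2 kHz mod fs = 14 kHz.
14 kHz ≤ fs/2 = 22.05 kHz, appears at 14 kHz.
93.9 kHz mod fs = 5.7 kHz.
5.7 kHz ≤ fs/2 = 22.05 kHz, appears at 5.7 kHz.
Distinct values: {5.7 kHz, 14 kHz, 16.9 kHz, 17.9 kHz}.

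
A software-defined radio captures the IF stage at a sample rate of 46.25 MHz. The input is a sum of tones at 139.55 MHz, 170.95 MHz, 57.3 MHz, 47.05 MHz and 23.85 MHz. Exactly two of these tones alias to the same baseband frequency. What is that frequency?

fs/2 = 23.125 MHz.
139.55 MHz mod fs = 0.8 MHz.
0.8 MHz ≤ fs/2 = 23.125 MHz, appears at 0.8 MHz.
170.95 MHz mod fs = 32.2 MHz.
32.2 MHz > fs/2 = 23.125 MHz, folds to fs − 32.2 MHz = 14.05 MHz.
57.3 MHz mod fs = 11.05 MHz.
11.05 MHz ≤ fs/2 = 23.125 MHz, appears at 11.05 MHz.
47.05 MHz mod fs = 0.8 MHz.
0.8 MHz ≤ fs/2 = 23.125 MHz, appears at 0.8 MHz.
23.85 MHz > fs/2 = 23.125 MHz, folds to fs − 23.85 MHz = 22.4 MHz.
47.05 MHz and 139.55 MHz both map to 0.8 MHz.

0.8 MHz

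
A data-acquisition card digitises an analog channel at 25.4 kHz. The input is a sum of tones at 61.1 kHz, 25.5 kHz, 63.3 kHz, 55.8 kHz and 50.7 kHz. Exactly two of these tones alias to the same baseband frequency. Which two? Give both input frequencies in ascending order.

fs/2 = 12.7 kHz.
61.1 kHz mod fs = 10.3 kHz.
10.3 kHz ≤ fs/2 = 12.7 kHz, appears at 10.3 kHz.
25.5 kHz mod fs = 0.1 kHz.
0.1 kHz ≤ fs/2 = 12.7 kHz, appears at 0.1 kHz.
63.3 kHz mod fs = 12.5 kHz.
12.5 kHz ≤ fs/2 = 12.7 kHz, appears at 12.5 kHz.
55.8 kHz mod fs = 5 kHz.
5 kHz ≤ fs/2 = 12.7 kHz, appears at 5 kHz.
50.7 kHz mod fs = 25.3 kHz.
25.3 kHz > fs/2 = 12.7 kHz, folds to fs − 25.3 kHz = 0.1 kHz.
25.5 kHz and 50.7 kHz both map to 0.1 kHz.

25.5 kHz, 50.7 kHz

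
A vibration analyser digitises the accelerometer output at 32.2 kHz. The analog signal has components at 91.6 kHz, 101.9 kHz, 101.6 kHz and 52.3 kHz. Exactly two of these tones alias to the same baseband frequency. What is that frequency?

fs/2 = 16.1 kHz.
91.6 kHz mod fs = 27.2 kHz.
27.2 kHz > fs/2 = 16.1 kHz, folds to fs − 27.2 kHz = 5 kHz.
101.9 kHz mod fs = 5.3 kHz.
5.3 kHz ≤ fs/2 = 16.1 kHz, appears at 5.3 kHz.
101.6 kHz mod fs = 5 kHz.
5 kHz ≤ fs/2 = 16.1 kHz, appears at 5 kHz.
52.3 kHz mod fs = 20.1 kHz.
20.1 kHz > fs/2 = 16.1 kHz, folds to fs − 20.1 kHz = 12.1 kHz.
91.6 kHz and 101.6 kHz both map to 5 kHz.

5 kHz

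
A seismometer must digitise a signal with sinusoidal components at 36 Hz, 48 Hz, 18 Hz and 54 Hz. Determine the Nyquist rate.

Highest-frequency component: 54 Hz.
Nyquist rate = 2 × 54 Hz = 108 Hz.

108 Hz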